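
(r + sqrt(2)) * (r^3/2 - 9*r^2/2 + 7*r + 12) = r^4/2 - 9*r^3/2 + sqrt(2)*r^3/2 - 9*sqrt(2)*r^2/2 + 7*r^2 + 7*sqrt(2)*r + 12*r + 12*sqrt(2)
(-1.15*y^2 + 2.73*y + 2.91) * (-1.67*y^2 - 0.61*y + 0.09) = 1.9205*y^4 - 3.8576*y^3 - 6.6285*y^2 - 1.5294*y + 0.2619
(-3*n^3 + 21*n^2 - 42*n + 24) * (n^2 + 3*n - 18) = -3*n^5 + 12*n^4 + 75*n^3 - 480*n^2 + 828*n - 432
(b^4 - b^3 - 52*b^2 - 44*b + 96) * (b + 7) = b^5 + 6*b^4 - 59*b^3 - 408*b^2 - 212*b + 672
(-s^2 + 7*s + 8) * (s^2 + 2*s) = -s^4 + 5*s^3 + 22*s^2 + 16*s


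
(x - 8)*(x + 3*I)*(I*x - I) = I*x^3 - 3*x^2 - 9*I*x^2 + 27*x + 8*I*x - 24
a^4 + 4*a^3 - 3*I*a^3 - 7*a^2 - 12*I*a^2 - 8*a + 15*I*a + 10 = (a + 5)*(a - 2*I)*(-I*a + I)*(I*a + 1)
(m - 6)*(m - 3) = m^2 - 9*m + 18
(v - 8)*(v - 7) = v^2 - 15*v + 56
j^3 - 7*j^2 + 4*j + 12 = (j - 6)*(j - 2)*(j + 1)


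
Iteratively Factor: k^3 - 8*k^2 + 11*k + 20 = (k - 4)*(k^2 - 4*k - 5) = (k - 4)*(k + 1)*(k - 5)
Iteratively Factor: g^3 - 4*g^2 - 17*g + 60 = (g - 3)*(g^2 - g - 20) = (g - 3)*(g + 4)*(g - 5)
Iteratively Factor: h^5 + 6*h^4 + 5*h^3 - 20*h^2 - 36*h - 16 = (h + 1)*(h^4 + 5*h^3 - 20*h - 16) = (h - 2)*(h + 1)*(h^3 + 7*h^2 + 14*h + 8) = (h - 2)*(h + 1)*(h + 4)*(h^2 + 3*h + 2) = (h - 2)*(h + 1)*(h + 2)*(h + 4)*(h + 1)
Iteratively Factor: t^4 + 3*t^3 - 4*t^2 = (t + 4)*(t^3 - t^2) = t*(t + 4)*(t^2 - t) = t^2*(t + 4)*(t - 1)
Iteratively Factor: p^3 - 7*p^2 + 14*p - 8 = (p - 4)*(p^2 - 3*p + 2) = (p - 4)*(p - 2)*(p - 1)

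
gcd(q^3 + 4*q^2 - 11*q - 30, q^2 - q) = 1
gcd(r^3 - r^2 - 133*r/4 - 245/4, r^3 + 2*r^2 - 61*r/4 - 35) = r^2 + 6*r + 35/4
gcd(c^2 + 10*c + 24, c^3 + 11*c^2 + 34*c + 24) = c^2 + 10*c + 24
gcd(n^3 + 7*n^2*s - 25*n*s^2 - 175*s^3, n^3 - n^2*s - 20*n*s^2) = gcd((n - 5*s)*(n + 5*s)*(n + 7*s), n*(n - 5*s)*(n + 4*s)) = -n + 5*s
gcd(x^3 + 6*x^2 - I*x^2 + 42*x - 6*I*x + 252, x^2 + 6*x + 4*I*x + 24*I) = x + 6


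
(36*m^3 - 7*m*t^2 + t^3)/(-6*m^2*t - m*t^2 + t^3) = (-6*m + t)/t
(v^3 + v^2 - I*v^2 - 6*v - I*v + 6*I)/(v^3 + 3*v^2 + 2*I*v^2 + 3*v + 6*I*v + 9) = (v - 2)/(v + 3*I)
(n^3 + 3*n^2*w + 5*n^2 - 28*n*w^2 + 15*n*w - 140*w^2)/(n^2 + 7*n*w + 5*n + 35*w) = n - 4*w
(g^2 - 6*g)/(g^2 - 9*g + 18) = g/(g - 3)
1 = 1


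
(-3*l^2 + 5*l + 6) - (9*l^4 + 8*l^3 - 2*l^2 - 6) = -9*l^4 - 8*l^3 - l^2 + 5*l + 12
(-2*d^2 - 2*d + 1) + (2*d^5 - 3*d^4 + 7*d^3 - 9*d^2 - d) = 2*d^5 - 3*d^4 + 7*d^3 - 11*d^2 - 3*d + 1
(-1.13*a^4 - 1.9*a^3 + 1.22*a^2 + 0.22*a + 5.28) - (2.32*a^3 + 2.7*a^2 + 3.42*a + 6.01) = -1.13*a^4 - 4.22*a^3 - 1.48*a^2 - 3.2*a - 0.73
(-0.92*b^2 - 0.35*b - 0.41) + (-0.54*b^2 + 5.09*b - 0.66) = -1.46*b^2 + 4.74*b - 1.07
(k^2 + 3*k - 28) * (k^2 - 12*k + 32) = k^4 - 9*k^3 - 32*k^2 + 432*k - 896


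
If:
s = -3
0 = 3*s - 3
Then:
No Solution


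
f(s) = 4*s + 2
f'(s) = 4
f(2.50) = 12.00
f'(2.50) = 4.00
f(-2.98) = -9.92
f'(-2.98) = 4.00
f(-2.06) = -6.24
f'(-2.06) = 4.00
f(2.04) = 10.16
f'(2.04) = 4.00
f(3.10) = 14.40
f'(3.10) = 4.00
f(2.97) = 13.88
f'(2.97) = 4.00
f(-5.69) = -20.76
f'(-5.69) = 4.00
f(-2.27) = -7.08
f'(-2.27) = 4.00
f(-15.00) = -58.00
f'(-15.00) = 4.00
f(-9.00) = -34.00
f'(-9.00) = 4.00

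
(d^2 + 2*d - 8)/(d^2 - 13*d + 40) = (d^2 + 2*d - 8)/(d^2 - 13*d + 40)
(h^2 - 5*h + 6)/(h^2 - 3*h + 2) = (h - 3)/(h - 1)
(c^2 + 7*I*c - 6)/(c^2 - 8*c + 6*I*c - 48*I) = (c + I)/(c - 8)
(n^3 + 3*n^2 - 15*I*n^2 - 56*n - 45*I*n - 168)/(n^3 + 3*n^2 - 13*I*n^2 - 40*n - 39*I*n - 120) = (n - 7*I)/(n - 5*I)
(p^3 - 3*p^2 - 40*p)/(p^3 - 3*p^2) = (p^2 - 3*p - 40)/(p*(p - 3))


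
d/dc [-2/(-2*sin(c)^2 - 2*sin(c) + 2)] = -(2*sin(c) + 1)*cos(c)/(sin(c) - cos(c)^2)^2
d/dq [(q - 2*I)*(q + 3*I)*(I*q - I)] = 3*I*q^2 - 2*q*(1 + I) + 1 + 6*I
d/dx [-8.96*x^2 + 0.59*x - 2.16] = 0.59 - 17.92*x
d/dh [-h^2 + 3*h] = 3 - 2*h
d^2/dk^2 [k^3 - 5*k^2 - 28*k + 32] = 6*k - 10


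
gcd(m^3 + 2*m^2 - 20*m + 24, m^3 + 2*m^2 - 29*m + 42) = m - 2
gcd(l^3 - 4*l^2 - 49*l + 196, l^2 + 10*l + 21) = l + 7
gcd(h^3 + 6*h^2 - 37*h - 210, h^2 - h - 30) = h^2 - h - 30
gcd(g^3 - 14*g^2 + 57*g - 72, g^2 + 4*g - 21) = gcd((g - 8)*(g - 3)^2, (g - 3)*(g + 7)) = g - 3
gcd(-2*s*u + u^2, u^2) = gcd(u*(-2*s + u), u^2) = u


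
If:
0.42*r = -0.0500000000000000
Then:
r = -0.12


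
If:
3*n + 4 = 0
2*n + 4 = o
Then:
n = -4/3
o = 4/3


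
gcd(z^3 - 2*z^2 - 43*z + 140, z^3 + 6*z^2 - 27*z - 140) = z^2 + 2*z - 35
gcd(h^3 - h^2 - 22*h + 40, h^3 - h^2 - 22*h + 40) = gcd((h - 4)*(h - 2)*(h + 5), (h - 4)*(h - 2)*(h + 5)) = h^3 - h^2 - 22*h + 40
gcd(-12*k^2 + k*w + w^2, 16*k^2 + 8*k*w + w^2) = 4*k + w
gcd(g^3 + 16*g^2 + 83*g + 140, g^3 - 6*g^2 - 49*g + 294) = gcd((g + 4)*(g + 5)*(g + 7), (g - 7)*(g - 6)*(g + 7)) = g + 7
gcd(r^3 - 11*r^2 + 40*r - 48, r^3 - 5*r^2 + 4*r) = r - 4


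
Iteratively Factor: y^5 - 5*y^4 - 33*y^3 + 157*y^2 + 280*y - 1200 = (y + 4)*(y^4 - 9*y^3 + 3*y^2 + 145*y - 300) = (y + 4)^2*(y^3 - 13*y^2 + 55*y - 75) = (y - 5)*(y + 4)^2*(y^2 - 8*y + 15) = (y - 5)*(y - 3)*(y + 4)^2*(y - 5)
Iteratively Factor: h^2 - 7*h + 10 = (h - 2)*(h - 5)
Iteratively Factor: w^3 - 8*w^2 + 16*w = (w)*(w^2 - 8*w + 16) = w*(w - 4)*(w - 4)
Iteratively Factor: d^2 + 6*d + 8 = (d + 4)*(d + 2)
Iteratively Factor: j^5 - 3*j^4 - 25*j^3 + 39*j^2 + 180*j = (j + 3)*(j^4 - 6*j^3 - 7*j^2 + 60*j) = (j - 4)*(j + 3)*(j^3 - 2*j^2 - 15*j) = (j - 4)*(j + 3)^2*(j^2 - 5*j) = (j - 5)*(j - 4)*(j + 3)^2*(j)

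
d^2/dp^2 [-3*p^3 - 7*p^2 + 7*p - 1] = -18*p - 14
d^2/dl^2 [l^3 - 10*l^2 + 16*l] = 6*l - 20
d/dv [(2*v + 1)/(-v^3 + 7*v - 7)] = (-2*v^3 + 14*v + (2*v + 1)*(3*v^2 - 7) - 14)/(v^3 - 7*v + 7)^2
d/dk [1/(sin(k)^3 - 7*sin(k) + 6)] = (7 - 3*sin(k)^2)*cos(k)/(sin(k)^3 - 7*sin(k) + 6)^2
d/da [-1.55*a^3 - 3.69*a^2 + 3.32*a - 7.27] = -4.65*a^2 - 7.38*a + 3.32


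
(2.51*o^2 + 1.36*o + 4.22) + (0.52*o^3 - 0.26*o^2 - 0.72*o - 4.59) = 0.52*o^3 + 2.25*o^2 + 0.64*o - 0.37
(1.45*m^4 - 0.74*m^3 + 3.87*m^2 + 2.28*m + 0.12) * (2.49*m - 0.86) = 3.6105*m^5 - 3.0896*m^4 + 10.2727*m^3 + 2.349*m^2 - 1.662*m - 0.1032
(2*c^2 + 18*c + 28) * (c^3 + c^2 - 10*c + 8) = 2*c^5 + 20*c^4 + 26*c^3 - 136*c^2 - 136*c + 224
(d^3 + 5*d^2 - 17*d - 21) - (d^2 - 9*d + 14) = d^3 + 4*d^2 - 8*d - 35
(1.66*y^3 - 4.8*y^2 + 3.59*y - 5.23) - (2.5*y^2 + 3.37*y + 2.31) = 1.66*y^3 - 7.3*y^2 + 0.22*y - 7.54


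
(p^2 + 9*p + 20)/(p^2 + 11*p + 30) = (p + 4)/(p + 6)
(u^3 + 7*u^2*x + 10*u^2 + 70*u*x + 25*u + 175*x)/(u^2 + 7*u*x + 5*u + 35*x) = u + 5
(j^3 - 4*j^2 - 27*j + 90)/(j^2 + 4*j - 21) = (j^2 - j - 30)/(j + 7)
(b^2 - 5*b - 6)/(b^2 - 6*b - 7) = (b - 6)/(b - 7)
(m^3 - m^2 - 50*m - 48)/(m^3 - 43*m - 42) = (m - 8)/(m - 7)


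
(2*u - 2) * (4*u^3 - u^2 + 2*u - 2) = 8*u^4 - 10*u^3 + 6*u^2 - 8*u + 4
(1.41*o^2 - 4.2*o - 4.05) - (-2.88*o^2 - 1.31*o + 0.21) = 4.29*o^2 - 2.89*o - 4.26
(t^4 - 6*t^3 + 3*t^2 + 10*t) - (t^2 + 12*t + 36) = t^4 - 6*t^3 + 2*t^2 - 2*t - 36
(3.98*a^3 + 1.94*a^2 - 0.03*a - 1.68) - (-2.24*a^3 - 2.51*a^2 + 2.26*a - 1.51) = 6.22*a^3 + 4.45*a^2 - 2.29*a - 0.17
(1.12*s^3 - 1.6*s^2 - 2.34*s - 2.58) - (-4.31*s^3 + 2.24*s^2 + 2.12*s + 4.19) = 5.43*s^3 - 3.84*s^2 - 4.46*s - 6.77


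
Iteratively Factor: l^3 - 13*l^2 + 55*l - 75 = (l - 3)*(l^2 - 10*l + 25) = (l - 5)*(l - 3)*(l - 5)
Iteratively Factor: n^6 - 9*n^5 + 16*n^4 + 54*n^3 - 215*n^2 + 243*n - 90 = (n + 3)*(n^5 - 12*n^4 + 52*n^3 - 102*n^2 + 91*n - 30) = (n - 5)*(n + 3)*(n^4 - 7*n^3 + 17*n^2 - 17*n + 6) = (n - 5)*(n - 3)*(n + 3)*(n^3 - 4*n^2 + 5*n - 2) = (n - 5)*(n - 3)*(n - 1)*(n + 3)*(n^2 - 3*n + 2) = (n - 5)*(n - 3)*(n - 2)*(n - 1)*(n + 3)*(n - 1)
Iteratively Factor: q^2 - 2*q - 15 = (q - 5)*(q + 3)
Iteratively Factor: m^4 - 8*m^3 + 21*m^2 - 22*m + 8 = (m - 4)*(m^3 - 4*m^2 + 5*m - 2) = (m - 4)*(m - 1)*(m^2 - 3*m + 2) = (m - 4)*(m - 1)^2*(m - 2)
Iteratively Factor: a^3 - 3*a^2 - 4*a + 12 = (a - 2)*(a^2 - a - 6) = (a - 3)*(a - 2)*(a + 2)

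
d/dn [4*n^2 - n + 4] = 8*n - 1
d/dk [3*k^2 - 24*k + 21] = 6*k - 24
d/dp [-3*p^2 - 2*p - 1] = -6*p - 2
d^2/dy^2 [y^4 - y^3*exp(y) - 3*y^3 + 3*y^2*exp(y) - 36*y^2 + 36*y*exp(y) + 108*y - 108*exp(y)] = -y^3*exp(y) - 3*y^2*exp(y) + 12*y^2 + 42*y*exp(y) - 18*y - 30*exp(y) - 72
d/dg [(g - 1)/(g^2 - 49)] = (g^2 - 2*g*(g - 1) - 49)/(g^2 - 49)^2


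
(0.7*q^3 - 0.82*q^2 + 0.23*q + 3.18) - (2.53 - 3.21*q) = 0.7*q^3 - 0.82*q^2 + 3.44*q + 0.65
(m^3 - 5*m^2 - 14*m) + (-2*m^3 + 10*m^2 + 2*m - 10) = -m^3 + 5*m^2 - 12*m - 10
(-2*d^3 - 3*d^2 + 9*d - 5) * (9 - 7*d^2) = 14*d^5 + 21*d^4 - 81*d^3 + 8*d^2 + 81*d - 45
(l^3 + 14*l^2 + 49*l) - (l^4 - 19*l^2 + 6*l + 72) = -l^4 + l^3 + 33*l^2 + 43*l - 72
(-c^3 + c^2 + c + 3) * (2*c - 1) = -2*c^4 + 3*c^3 + c^2 + 5*c - 3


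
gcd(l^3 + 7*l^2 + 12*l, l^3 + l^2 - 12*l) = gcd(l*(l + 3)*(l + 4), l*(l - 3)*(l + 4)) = l^2 + 4*l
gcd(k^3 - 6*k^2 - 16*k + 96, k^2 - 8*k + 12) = k - 6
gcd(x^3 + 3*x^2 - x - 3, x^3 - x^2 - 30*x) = 1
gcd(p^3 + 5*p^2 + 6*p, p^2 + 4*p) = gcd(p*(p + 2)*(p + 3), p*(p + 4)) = p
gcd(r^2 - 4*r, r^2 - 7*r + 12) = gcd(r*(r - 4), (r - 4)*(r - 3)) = r - 4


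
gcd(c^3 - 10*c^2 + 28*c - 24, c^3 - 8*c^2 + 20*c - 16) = c^2 - 4*c + 4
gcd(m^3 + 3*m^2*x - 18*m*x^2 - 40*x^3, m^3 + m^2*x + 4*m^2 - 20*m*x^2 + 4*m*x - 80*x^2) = -m^2 - m*x + 20*x^2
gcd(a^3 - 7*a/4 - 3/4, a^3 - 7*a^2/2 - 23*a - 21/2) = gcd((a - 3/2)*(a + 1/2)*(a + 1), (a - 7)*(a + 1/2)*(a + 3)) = a + 1/2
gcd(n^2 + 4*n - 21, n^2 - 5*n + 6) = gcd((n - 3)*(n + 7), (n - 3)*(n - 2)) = n - 3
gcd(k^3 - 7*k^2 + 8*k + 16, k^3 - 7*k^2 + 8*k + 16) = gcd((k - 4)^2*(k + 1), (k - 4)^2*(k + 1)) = k^3 - 7*k^2 + 8*k + 16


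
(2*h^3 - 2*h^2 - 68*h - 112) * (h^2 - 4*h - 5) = 2*h^5 - 10*h^4 - 70*h^3 + 170*h^2 + 788*h + 560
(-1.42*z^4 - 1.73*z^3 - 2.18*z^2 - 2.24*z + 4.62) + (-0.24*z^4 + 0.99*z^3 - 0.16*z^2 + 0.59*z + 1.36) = -1.66*z^4 - 0.74*z^3 - 2.34*z^2 - 1.65*z + 5.98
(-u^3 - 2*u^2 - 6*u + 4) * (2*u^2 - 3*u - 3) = -2*u^5 - u^4 - 3*u^3 + 32*u^2 + 6*u - 12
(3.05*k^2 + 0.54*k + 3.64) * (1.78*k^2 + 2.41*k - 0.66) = 5.429*k^4 + 8.3117*k^3 + 5.7676*k^2 + 8.416*k - 2.4024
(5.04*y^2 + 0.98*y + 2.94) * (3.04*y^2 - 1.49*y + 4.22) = 15.3216*y^4 - 4.5304*y^3 + 28.7462*y^2 - 0.245000000000001*y + 12.4068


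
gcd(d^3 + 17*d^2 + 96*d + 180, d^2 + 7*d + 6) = d + 6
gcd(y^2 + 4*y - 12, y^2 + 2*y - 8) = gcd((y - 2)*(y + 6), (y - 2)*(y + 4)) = y - 2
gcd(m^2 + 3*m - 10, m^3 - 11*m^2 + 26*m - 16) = m - 2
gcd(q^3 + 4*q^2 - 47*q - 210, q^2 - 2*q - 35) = q^2 - 2*q - 35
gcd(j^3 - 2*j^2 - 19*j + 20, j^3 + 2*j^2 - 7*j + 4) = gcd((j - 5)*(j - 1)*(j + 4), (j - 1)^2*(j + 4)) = j^2 + 3*j - 4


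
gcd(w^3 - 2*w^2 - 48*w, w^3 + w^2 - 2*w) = w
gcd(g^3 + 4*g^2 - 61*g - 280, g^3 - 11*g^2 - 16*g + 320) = g^2 - 3*g - 40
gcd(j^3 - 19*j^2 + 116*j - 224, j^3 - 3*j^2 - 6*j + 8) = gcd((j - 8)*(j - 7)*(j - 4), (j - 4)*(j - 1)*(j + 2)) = j - 4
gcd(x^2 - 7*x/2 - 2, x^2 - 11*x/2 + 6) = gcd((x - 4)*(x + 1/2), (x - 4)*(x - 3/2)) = x - 4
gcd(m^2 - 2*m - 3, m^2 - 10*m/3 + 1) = m - 3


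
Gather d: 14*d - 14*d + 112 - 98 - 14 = 0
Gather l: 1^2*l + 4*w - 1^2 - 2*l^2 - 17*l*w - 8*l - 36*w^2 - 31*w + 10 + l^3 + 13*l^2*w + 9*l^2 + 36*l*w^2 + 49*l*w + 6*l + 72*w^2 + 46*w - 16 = l^3 + l^2*(13*w + 7) + l*(36*w^2 + 32*w - 1) + 36*w^2 + 19*w - 7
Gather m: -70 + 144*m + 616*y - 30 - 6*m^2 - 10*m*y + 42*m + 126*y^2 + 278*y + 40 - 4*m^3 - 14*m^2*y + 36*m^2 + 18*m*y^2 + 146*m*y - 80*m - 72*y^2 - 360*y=-4*m^3 + m^2*(30 - 14*y) + m*(18*y^2 + 136*y + 106) + 54*y^2 + 534*y - 60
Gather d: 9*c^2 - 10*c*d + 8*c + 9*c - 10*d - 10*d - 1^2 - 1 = 9*c^2 + 17*c + d*(-10*c - 20) - 2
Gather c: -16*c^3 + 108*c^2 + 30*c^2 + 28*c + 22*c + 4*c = -16*c^3 + 138*c^2 + 54*c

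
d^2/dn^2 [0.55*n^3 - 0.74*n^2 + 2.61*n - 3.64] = 3.3*n - 1.48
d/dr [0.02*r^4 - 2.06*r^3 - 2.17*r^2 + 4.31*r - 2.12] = 0.08*r^3 - 6.18*r^2 - 4.34*r + 4.31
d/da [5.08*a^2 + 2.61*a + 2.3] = 10.16*a + 2.61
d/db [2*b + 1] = 2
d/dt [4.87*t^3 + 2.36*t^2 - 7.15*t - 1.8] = 14.61*t^2 + 4.72*t - 7.15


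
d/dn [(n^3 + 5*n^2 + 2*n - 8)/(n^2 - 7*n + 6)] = (n^2 - 12*n - 44)/(n^2 - 12*n + 36)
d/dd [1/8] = 0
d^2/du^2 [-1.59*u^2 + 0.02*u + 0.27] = -3.18000000000000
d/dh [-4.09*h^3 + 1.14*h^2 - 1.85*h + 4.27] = -12.27*h^2 + 2.28*h - 1.85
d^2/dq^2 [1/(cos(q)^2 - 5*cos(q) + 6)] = (-4*sin(q)^4 + 3*sin(q)^2 - 195*cos(q)/4 + 15*cos(3*q)/4 + 39)/((cos(q) - 3)^3*(cos(q) - 2)^3)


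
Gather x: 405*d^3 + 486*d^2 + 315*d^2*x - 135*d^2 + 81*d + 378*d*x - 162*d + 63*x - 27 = 405*d^3 + 351*d^2 - 81*d + x*(315*d^2 + 378*d + 63) - 27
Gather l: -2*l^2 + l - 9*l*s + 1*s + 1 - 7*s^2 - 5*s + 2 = -2*l^2 + l*(1 - 9*s) - 7*s^2 - 4*s + 3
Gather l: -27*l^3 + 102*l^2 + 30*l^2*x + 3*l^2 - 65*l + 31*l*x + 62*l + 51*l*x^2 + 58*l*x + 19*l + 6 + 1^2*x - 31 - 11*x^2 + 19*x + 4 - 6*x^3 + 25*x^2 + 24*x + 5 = -27*l^3 + l^2*(30*x + 105) + l*(51*x^2 + 89*x + 16) - 6*x^3 + 14*x^2 + 44*x - 16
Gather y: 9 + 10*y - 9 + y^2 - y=y^2 + 9*y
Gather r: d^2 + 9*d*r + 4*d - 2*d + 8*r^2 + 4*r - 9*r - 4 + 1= d^2 + 2*d + 8*r^2 + r*(9*d - 5) - 3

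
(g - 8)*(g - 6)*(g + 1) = g^3 - 13*g^2 + 34*g + 48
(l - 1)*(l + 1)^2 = l^3 + l^2 - l - 1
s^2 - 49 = (s - 7)*(s + 7)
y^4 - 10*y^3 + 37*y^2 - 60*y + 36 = (y - 3)^2*(y - 2)^2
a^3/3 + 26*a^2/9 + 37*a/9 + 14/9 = (a/3 + 1/3)*(a + 2/3)*(a + 7)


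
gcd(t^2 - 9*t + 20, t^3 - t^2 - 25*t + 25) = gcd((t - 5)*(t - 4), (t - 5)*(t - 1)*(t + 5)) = t - 5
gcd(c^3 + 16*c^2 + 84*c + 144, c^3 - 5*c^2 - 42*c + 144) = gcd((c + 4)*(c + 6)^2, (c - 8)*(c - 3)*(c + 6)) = c + 6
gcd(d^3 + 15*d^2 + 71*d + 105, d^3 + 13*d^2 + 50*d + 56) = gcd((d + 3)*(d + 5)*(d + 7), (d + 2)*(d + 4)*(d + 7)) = d + 7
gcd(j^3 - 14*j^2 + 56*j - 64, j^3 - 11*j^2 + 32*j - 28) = j - 2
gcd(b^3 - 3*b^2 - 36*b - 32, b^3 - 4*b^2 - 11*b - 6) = b + 1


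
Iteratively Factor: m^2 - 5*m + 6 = (m - 2)*(m - 3)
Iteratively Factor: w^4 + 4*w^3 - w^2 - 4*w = (w + 4)*(w^3 - w) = (w + 1)*(w + 4)*(w^2 - w) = w*(w + 1)*(w + 4)*(w - 1)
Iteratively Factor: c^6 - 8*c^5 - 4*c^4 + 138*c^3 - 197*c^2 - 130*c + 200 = (c - 5)*(c^5 - 3*c^4 - 19*c^3 + 43*c^2 + 18*c - 40) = (c - 5)*(c - 2)*(c^4 - c^3 - 21*c^2 + c + 20) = (c - 5)*(c - 2)*(c - 1)*(c^3 - 21*c - 20) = (c - 5)^2*(c - 2)*(c - 1)*(c^2 + 5*c + 4) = (c - 5)^2*(c - 2)*(c - 1)*(c + 4)*(c + 1)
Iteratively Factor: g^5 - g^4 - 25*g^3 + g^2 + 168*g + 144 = (g + 1)*(g^4 - 2*g^3 - 23*g^2 + 24*g + 144) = (g - 4)*(g + 1)*(g^3 + 2*g^2 - 15*g - 36) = (g - 4)*(g + 1)*(g + 3)*(g^2 - g - 12) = (g - 4)^2*(g + 1)*(g + 3)*(g + 3)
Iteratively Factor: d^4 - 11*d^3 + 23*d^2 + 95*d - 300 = (d - 5)*(d^3 - 6*d^2 - 7*d + 60) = (d - 5)^2*(d^2 - d - 12) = (d - 5)^2*(d - 4)*(d + 3)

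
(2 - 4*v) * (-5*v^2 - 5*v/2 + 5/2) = 20*v^3 - 15*v + 5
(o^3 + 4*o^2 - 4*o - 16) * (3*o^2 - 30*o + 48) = 3*o^5 - 18*o^4 - 84*o^3 + 264*o^2 + 288*o - 768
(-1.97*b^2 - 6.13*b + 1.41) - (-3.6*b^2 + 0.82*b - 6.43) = 1.63*b^2 - 6.95*b + 7.84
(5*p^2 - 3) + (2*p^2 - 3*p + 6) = 7*p^2 - 3*p + 3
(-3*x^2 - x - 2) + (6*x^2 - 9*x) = 3*x^2 - 10*x - 2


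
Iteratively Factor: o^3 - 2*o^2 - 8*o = (o)*(o^2 - 2*o - 8) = o*(o + 2)*(o - 4)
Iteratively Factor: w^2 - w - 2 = (w - 2)*(w + 1)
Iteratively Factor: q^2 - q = (q - 1)*(q)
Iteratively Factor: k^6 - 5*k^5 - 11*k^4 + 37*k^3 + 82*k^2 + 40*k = (k - 4)*(k^5 - k^4 - 15*k^3 - 23*k^2 - 10*k) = (k - 5)*(k - 4)*(k^4 + 4*k^3 + 5*k^2 + 2*k) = (k - 5)*(k - 4)*(k + 2)*(k^3 + 2*k^2 + k) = (k - 5)*(k - 4)*(k + 1)*(k + 2)*(k^2 + k) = k*(k - 5)*(k - 4)*(k + 1)*(k + 2)*(k + 1)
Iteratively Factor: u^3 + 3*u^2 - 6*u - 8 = (u - 2)*(u^2 + 5*u + 4) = (u - 2)*(u + 4)*(u + 1)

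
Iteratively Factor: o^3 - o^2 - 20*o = (o)*(o^2 - o - 20) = o*(o - 5)*(o + 4)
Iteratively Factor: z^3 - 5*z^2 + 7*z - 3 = (z - 3)*(z^2 - 2*z + 1) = (z - 3)*(z - 1)*(z - 1)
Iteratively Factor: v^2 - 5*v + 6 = (v - 3)*(v - 2)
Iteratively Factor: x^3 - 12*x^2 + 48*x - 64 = (x - 4)*(x^2 - 8*x + 16) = (x - 4)^2*(x - 4)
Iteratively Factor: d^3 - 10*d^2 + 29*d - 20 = (d - 1)*(d^2 - 9*d + 20) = (d - 4)*(d - 1)*(d - 5)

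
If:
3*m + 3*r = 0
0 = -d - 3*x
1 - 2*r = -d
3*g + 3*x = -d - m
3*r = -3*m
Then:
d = -3*x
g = 1/6 - x/2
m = 3*x/2 - 1/2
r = 1/2 - 3*x/2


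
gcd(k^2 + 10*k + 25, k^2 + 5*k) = k + 5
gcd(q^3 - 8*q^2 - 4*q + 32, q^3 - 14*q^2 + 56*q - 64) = q^2 - 10*q + 16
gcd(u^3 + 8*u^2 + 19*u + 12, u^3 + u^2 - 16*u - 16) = u^2 + 5*u + 4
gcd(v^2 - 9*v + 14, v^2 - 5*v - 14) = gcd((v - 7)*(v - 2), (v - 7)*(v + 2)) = v - 7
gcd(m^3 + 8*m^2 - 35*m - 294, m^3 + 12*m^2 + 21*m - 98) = m^2 + 14*m + 49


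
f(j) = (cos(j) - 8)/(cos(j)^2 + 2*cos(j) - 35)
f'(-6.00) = 0.00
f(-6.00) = 0.22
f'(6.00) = 0.00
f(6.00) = 0.22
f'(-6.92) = -0.00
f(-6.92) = 0.22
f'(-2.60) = -0.01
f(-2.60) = 0.25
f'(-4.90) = 0.01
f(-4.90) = 0.23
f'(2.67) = 0.01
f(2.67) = 0.25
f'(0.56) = 0.00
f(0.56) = 0.22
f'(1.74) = 0.02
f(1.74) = 0.23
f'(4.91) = -0.01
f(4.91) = 0.23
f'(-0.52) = -0.00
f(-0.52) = 0.22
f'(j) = (2*sin(j)*cos(j) + 2*sin(j))*(cos(j) - 8)/(cos(j)^2 + 2*cos(j) - 35)^2 - sin(j)/(cos(j)^2 + 2*cos(j) - 35) = (cos(j)^2 - 16*cos(j) + 19)*sin(j)/(cos(j)^2 + 2*cos(j) - 35)^2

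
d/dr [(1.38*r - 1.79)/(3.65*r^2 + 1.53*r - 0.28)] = (-5.037*r^2 + 13.067*r + 2.3523)/(13.3225*r^4 + 11.169*r^3 + 0.2969*r^2 - 0.8568*r + 0.0784)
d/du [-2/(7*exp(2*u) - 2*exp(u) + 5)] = (28*exp(u) - 4)*exp(u)/(7*exp(2*u) - 2*exp(u) + 5)^2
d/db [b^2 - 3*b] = 2*b - 3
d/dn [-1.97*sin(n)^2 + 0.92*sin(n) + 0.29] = (0.92 - 3.94*sin(n))*cos(n)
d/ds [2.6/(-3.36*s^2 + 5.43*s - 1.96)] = (17.472*s - 14.118)/(3.36*s^2 - 5.43*s + 1.96)^2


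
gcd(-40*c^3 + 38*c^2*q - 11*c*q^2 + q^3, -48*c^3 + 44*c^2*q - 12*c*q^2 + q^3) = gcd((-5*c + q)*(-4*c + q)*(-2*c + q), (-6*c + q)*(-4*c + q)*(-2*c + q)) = 8*c^2 - 6*c*q + q^2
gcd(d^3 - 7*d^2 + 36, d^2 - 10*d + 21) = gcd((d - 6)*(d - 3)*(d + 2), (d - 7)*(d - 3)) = d - 3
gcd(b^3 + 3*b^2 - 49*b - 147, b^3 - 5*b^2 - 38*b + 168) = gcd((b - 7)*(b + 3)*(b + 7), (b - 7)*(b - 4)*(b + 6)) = b - 7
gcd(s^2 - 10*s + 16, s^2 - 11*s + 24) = s - 8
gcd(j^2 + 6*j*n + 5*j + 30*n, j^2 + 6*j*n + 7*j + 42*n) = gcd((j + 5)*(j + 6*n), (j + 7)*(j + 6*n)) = j + 6*n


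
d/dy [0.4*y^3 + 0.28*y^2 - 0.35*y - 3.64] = 1.2*y^2 + 0.56*y - 0.35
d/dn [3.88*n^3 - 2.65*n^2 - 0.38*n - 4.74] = 11.64*n^2 - 5.3*n - 0.38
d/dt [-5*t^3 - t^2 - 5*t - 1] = -15*t^2 - 2*t - 5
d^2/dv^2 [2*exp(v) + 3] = 2*exp(v)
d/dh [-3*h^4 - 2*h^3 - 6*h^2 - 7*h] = -12*h^3 - 6*h^2 - 12*h - 7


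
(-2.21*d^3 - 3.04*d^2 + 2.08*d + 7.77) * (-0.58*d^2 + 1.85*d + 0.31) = 1.2818*d^5 - 2.3253*d^4 - 7.5155*d^3 - 1.601*d^2 + 15.0193*d + 2.4087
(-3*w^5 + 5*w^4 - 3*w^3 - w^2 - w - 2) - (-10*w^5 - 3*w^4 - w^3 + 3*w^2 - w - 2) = 7*w^5 + 8*w^4 - 2*w^3 - 4*w^2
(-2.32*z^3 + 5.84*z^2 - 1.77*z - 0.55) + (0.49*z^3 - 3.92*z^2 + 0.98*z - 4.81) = -1.83*z^3 + 1.92*z^2 - 0.79*z - 5.36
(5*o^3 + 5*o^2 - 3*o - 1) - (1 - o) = 5*o^3 + 5*o^2 - 2*o - 2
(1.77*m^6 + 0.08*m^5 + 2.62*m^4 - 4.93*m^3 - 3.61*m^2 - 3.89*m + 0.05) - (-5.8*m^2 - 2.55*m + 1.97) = 1.77*m^6 + 0.08*m^5 + 2.62*m^4 - 4.93*m^3 + 2.19*m^2 - 1.34*m - 1.92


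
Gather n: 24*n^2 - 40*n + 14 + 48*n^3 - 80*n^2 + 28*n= 48*n^3 - 56*n^2 - 12*n + 14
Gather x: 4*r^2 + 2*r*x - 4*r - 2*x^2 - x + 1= 4*r^2 - 4*r - 2*x^2 + x*(2*r - 1) + 1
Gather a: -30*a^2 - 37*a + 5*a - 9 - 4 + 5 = -30*a^2 - 32*a - 8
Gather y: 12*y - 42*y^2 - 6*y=-42*y^2 + 6*y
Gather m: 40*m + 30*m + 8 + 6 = 70*m + 14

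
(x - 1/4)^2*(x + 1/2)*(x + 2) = x^4 + 2*x^3 - 3*x^2/16 - 11*x/32 + 1/16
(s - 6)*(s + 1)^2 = s^3 - 4*s^2 - 11*s - 6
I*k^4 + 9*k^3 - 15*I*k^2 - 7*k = k*(k - 7*I)*(k - I)*(I*k + 1)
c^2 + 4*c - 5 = (c - 1)*(c + 5)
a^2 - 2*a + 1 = (a - 1)^2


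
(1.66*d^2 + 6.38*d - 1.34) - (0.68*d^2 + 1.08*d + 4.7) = 0.98*d^2 + 5.3*d - 6.04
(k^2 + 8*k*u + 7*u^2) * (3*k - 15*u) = 3*k^3 + 9*k^2*u - 99*k*u^2 - 105*u^3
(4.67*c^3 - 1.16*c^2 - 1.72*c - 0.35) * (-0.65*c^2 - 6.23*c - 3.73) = -3.0355*c^5 - 28.3401*c^4 - 9.0743*c^3 + 15.2699*c^2 + 8.5961*c + 1.3055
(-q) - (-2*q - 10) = q + 10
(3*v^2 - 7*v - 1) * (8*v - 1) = 24*v^3 - 59*v^2 - v + 1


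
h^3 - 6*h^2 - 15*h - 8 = (h - 8)*(h + 1)^2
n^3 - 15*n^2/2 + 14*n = n*(n - 4)*(n - 7/2)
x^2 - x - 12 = (x - 4)*(x + 3)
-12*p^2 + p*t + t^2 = (-3*p + t)*(4*p + t)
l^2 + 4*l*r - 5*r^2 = (l - r)*(l + 5*r)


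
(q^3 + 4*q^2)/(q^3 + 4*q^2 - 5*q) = q*(q + 4)/(q^2 + 4*q - 5)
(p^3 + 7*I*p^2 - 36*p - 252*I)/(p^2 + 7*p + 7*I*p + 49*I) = (p^2 - 36)/(p + 7)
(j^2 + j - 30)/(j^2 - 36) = (j - 5)/(j - 6)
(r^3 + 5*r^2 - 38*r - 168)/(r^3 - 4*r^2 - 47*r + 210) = (r + 4)/(r - 5)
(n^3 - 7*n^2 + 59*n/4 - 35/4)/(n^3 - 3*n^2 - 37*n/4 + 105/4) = (n - 1)/(n + 3)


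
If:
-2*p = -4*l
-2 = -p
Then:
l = 1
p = 2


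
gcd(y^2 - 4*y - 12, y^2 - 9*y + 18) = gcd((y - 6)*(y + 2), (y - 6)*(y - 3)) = y - 6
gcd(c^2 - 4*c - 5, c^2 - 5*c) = c - 5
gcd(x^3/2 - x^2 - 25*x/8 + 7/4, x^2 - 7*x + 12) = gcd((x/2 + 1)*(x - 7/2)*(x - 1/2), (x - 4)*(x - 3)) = 1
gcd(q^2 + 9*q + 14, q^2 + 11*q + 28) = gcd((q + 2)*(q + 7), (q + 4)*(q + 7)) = q + 7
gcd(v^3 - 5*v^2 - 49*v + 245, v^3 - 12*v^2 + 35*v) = v^2 - 12*v + 35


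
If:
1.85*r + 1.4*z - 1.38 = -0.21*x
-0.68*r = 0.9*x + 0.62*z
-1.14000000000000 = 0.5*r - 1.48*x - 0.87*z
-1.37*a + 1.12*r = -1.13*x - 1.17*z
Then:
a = 0.49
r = -0.92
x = -0.92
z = 2.34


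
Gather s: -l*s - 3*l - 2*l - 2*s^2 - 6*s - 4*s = -5*l - 2*s^2 + s*(-l - 10)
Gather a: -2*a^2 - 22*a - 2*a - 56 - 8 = -2*a^2 - 24*a - 64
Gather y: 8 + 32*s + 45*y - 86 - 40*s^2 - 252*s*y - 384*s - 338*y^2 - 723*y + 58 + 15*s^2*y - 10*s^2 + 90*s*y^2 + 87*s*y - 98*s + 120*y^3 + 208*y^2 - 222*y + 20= -50*s^2 - 450*s + 120*y^3 + y^2*(90*s - 130) + y*(15*s^2 - 165*s - 900)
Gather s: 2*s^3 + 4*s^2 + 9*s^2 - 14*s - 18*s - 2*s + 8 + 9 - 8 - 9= 2*s^3 + 13*s^2 - 34*s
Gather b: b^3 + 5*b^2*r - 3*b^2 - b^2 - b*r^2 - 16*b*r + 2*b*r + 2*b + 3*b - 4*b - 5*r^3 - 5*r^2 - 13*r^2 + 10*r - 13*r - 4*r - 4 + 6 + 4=b^3 + b^2*(5*r - 4) + b*(-r^2 - 14*r + 1) - 5*r^3 - 18*r^2 - 7*r + 6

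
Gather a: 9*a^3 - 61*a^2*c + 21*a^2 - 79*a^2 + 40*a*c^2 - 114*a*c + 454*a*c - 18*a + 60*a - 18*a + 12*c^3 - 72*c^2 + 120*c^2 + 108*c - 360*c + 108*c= 9*a^3 + a^2*(-61*c - 58) + a*(40*c^2 + 340*c + 24) + 12*c^3 + 48*c^2 - 144*c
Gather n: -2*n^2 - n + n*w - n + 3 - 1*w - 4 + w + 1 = -2*n^2 + n*(w - 2)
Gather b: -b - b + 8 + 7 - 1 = 14 - 2*b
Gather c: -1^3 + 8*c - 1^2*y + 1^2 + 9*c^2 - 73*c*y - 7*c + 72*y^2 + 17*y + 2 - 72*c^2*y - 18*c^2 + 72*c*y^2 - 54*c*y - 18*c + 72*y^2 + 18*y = c^2*(-72*y - 9) + c*(72*y^2 - 127*y - 17) + 144*y^2 + 34*y + 2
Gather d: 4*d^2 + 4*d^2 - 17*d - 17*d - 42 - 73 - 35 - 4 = 8*d^2 - 34*d - 154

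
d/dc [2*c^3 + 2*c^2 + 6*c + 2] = 6*c^2 + 4*c + 6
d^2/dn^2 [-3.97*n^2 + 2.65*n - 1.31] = -7.94000000000000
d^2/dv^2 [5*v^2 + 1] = 10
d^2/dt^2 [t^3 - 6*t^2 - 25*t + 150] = 6*t - 12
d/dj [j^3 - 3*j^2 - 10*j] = 3*j^2 - 6*j - 10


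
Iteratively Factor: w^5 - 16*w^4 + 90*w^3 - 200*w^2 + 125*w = (w - 1)*(w^4 - 15*w^3 + 75*w^2 - 125*w) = (w - 5)*(w - 1)*(w^3 - 10*w^2 + 25*w) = (w - 5)^2*(w - 1)*(w^2 - 5*w) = w*(w - 5)^2*(w - 1)*(w - 5)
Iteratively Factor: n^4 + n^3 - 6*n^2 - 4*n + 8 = (n + 2)*(n^3 - n^2 - 4*n + 4) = (n - 2)*(n + 2)*(n^2 + n - 2) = (n - 2)*(n + 2)^2*(n - 1)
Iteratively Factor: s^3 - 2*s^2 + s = (s)*(s^2 - 2*s + 1) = s*(s - 1)*(s - 1)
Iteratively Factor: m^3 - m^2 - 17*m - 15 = (m + 3)*(m^2 - 4*m - 5) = (m - 5)*(m + 3)*(m + 1)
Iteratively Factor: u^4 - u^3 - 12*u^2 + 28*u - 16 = (u - 2)*(u^3 + u^2 - 10*u + 8) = (u - 2)^2*(u^2 + 3*u - 4) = (u - 2)^2*(u + 4)*(u - 1)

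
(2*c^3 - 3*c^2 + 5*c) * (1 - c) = -2*c^4 + 5*c^3 - 8*c^2 + 5*c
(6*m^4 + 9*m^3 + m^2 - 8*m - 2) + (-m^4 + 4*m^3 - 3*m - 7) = 5*m^4 + 13*m^3 + m^2 - 11*m - 9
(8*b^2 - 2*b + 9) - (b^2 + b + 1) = 7*b^2 - 3*b + 8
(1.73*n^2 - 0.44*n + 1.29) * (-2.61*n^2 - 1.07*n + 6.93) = -4.5153*n^4 - 0.7027*n^3 + 9.0928*n^2 - 4.4295*n + 8.9397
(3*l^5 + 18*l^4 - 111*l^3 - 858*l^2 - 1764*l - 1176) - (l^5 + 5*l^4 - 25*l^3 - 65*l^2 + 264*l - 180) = 2*l^5 + 13*l^4 - 86*l^3 - 793*l^2 - 2028*l - 996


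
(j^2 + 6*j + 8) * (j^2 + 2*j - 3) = j^4 + 8*j^3 + 17*j^2 - 2*j - 24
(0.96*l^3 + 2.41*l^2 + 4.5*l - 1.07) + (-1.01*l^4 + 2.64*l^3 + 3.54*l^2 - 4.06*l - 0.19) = -1.01*l^4 + 3.6*l^3 + 5.95*l^2 + 0.44*l - 1.26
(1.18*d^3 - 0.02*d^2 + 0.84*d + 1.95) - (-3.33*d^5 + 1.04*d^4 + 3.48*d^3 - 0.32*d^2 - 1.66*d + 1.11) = 3.33*d^5 - 1.04*d^4 - 2.3*d^3 + 0.3*d^2 + 2.5*d + 0.84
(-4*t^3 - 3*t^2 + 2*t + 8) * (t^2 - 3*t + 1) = -4*t^5 + 9*t^4 + 7*t^3 - t^2 - 22*t + 8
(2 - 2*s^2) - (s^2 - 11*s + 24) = -3*s^2 + 11*s - 22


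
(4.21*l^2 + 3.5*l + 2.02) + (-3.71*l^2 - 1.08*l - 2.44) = 0.5*l^2 + 2.42*l - 0.42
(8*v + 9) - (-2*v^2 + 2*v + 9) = 2*v^2 + 6*v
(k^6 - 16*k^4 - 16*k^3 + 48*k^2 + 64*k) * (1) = k^6 - 16*k^4 - 16*k^3 + 48*k^2 + 64*k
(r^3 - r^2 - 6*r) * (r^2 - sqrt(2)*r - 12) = r^5 - sqrt(2)*r^4 - r^4 - 18*r^3 + sqrt(2)*r^3 + 6*sqrt(2)*r^2 + 12*r^2 + 72*r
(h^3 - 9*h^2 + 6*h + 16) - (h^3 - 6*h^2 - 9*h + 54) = -3*h^2 + 15*h - 38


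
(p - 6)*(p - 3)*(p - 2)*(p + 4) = p^4 - 7*p^3 - 8*p^2 + 108*p - 144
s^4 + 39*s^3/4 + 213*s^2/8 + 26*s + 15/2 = (s + 1/2)*(s + 5/4)*(s + 2)*(s + 6)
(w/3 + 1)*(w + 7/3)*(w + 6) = w^3/3 + 34*w^2/9 + 13*w + 14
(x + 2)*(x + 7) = x^2 + 9*x + 14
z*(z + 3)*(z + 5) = z^3 + 8*z^2 + 15*z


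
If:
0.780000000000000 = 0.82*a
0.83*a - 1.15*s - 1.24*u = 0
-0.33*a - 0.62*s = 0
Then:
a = 0.95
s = -0.51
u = 1.11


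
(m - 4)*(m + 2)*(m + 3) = m^3 + m^2 - 14*m - 24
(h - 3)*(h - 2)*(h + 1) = h^3 - 4*h^2 + h + 6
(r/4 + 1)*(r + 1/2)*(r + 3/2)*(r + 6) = r^4/4 + 3*r^3 + 179*r^2/16 + 111*r/8 + 9/2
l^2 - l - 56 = (l - 8)*(l + 7)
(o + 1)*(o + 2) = o^2 + 3*o + 2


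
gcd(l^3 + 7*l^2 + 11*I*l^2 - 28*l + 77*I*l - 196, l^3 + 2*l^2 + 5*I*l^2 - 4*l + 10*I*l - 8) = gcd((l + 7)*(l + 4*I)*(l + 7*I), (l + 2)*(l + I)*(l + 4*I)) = l + 4*I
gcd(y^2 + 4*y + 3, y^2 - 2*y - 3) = y + 1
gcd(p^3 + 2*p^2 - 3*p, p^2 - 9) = p + 3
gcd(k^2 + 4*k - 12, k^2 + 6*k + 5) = 1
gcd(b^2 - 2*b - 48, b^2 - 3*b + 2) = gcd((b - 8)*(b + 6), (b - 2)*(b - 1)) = 1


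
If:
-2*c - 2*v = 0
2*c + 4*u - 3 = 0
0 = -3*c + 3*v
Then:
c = 0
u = 3/4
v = 0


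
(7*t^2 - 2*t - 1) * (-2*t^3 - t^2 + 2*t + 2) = -14*t^5 - 3*t^4 + 18*t^3 + 11*t^2 - 6*t - 2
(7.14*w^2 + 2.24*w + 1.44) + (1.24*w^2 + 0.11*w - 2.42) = 8.38*w^2 + 2.35*w - 0.98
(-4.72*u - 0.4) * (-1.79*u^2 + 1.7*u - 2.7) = 8.4488*u^3 - 7.308*u^2 + 12.064*u + 1.08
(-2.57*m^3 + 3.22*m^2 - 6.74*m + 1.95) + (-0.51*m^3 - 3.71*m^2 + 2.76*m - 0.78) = -3.08*m^3 - 0.49*m^2 - 3.98*m + 1.17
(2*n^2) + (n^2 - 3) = 3*n^2 - 3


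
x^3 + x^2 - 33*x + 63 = (x - 3)^2*(x + 7)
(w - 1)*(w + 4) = w^2 + 3*w - 4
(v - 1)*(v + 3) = v^2 + 2*v - 3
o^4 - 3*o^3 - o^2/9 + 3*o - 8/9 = (o - 8/3)*(o - 1)*(o - 1/3)*(o + 1)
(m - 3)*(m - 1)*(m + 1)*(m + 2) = m^4 - m^3 - 7*m^2 + m + 6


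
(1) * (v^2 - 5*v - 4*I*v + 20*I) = v^2 - 5*v - 4*I*v + 20*I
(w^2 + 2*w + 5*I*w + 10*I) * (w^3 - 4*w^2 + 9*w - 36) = w^5 - 2*w^4 + 5*I*w^4 + w^3 - 10*I*w^3 - 18*w^2 + 5*I*w^2 - 72*w - 90*I*w - 360*I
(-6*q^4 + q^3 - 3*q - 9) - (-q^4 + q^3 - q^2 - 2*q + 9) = -5*q^4 + q^2 - q - 18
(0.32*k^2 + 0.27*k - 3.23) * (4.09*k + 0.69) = 1.3088*k^3 + 1.3251*k^2 - 13.0244*k - 2.2287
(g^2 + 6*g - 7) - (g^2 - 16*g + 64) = 22*g - 71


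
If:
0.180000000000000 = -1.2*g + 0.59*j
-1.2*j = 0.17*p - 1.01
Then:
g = 0.263819444444444 - 0.0696527777777778*p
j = 0.841666666666667 - 0.141666666666667*p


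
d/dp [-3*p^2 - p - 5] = -6*p - 1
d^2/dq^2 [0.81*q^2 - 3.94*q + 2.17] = 1.62000000000000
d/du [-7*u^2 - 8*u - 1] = -14*u - 8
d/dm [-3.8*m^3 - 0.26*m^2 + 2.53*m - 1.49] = -11.4*m^2 - 0.52*m + 2.53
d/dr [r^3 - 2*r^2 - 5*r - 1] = 3*r^2 - 4*r - 5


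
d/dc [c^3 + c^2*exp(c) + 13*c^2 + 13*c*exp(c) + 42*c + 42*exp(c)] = c^2*exp(c) + 3*c^2 + 15*c*exp(c) + 26*c + 55*exp(c) + 42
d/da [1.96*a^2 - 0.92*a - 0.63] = 3.92*a - 0.92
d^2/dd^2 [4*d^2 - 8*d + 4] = 8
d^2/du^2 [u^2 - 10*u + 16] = 2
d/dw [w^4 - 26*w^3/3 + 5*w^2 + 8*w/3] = 4*w^3 - 26*w^2 + 10*w + 8/3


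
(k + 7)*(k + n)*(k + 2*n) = k^3 + 3*k^2*n + 7*k^2 + 2*k*n^2 + 21*k*n + 14*n^2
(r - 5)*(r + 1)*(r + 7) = r^3 + 3*r^2 - 33*r - 35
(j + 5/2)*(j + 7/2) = j^2 + 6*j + 35/4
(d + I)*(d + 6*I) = d^2 + 7*I*d - 6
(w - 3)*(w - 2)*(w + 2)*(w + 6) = w^4 + 3*w^3 - 22*w^2 - 12*w + 72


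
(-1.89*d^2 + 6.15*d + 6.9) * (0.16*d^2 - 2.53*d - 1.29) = -0.3024*d^4 + 5.7657*d^3 - 12.0174*d^2 - 25.3905*d - 8.901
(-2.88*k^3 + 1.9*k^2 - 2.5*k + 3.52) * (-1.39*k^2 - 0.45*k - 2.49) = 4.0032*k^5 - 1.345*k^4 + 9.7912*k^3 - 8.4988*k^2 + 4.641*k - 8.7648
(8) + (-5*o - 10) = -5*o - 2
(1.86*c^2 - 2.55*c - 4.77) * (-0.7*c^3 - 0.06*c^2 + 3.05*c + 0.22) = -1.302*c^5 + 1.6734*c^4 + 9.165*c^3 - 7.0821*c^2 - 15.1095*c - 1.0494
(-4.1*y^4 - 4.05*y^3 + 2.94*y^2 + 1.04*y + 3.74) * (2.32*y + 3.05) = -9.512*y^5 - 21.901*y^4 - 5.5317*y^3 + 11.3798*y^2 + 11.8488*y + 11.407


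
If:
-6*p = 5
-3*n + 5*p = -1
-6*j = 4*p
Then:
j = 5/9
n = -19/18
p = -5/6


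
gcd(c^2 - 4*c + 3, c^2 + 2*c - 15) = c - 3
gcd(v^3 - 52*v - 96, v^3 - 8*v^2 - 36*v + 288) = v^2 - 2*v - 48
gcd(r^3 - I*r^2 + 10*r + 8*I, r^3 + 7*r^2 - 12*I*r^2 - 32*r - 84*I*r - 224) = r - 4*I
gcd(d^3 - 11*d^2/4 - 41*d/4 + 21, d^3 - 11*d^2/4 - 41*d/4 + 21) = d^3 - 11*d^2/4 - 41*d/4 + 21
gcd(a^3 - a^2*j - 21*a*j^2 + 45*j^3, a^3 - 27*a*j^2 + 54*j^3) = a^2 - 6*a*j + 9*j^2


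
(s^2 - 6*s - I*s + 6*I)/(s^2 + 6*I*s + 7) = (s - 6)/(s + 7*I)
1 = 1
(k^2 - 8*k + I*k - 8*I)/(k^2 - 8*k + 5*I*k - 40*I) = (k + I)/(k + 5*I)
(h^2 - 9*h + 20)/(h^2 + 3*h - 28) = (h - 5)/(h + 7)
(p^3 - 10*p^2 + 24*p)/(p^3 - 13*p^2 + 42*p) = (p - 4)/(p - 7)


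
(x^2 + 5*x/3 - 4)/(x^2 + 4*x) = (x^2 + 5*x/3 - 4)/(x*(x + 4))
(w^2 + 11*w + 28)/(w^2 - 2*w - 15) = (w^2 + 11*w + 28)/(w^2 - 2*w - 15)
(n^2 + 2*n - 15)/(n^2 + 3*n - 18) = (n + 5)/(n + 6)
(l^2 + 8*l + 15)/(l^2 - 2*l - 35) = (l + 3)/(l - 7)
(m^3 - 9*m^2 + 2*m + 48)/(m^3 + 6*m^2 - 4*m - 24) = (m^2 - 11*m + 24)/(m^2 + 4*m - 12)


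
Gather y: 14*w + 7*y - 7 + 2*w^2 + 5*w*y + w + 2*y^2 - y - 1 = 2*w^2 + 15*w + 2*y^2 + y*(5*w + 6) - 8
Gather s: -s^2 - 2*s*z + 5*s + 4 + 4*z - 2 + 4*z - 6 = -s^2 + s*(5 - 2*z) + 8*z - 4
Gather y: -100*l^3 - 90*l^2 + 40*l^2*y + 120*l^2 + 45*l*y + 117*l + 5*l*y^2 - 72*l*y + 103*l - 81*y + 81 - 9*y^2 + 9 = -100*l^3 + 30*l^2 + 220*l + y^2*(5*l - 9) + y*(40*l^2 - 27*l - 81) + 90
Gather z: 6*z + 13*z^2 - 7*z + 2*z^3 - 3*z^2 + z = 2*z^3 + 10*z^2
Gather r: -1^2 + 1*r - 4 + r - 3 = 2*r - 8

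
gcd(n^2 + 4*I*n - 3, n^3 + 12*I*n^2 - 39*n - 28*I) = n + I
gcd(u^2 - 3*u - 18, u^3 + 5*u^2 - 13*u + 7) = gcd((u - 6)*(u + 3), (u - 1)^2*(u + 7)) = 1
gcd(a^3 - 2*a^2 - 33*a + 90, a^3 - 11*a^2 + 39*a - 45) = a^2 - 8*a + 15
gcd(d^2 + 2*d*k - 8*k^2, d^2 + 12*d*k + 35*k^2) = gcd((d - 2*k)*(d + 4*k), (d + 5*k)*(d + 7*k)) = 1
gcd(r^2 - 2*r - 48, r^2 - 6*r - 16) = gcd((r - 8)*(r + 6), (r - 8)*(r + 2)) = r - 8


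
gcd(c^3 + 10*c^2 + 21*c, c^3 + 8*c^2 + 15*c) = c^2 + 3*c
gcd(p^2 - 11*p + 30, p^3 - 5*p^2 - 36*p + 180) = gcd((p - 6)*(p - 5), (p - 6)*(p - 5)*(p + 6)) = p^2 - 11*p + 30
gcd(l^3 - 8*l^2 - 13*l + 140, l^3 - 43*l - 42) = l - 7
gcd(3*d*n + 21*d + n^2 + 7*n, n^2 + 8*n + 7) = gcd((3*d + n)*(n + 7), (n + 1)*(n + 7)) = n + 7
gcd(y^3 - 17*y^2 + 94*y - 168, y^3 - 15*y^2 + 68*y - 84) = y^2 - 13*y + 42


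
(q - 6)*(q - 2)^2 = q^3 - 10*q^2 + 28*q - 24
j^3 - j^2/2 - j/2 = j*(j - 1)*(j + 1/2)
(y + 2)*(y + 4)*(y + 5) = y^3 + 11*y^2 + 38*y + 40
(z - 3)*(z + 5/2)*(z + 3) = z^3 + 5*z^2/2 - 9*z - 45/2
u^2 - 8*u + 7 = (u - 7)*(u - 1)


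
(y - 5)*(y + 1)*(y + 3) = y^3 - y^2 - 17*y - 15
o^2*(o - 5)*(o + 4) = o^4 - o^3 - 20*o^2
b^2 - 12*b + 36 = (b - 6)^2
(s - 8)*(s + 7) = s^2 - s - 56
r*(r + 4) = r^2 + 4*r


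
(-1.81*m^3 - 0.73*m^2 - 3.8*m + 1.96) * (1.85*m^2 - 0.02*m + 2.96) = -3.3485*m^5 - 1.3143*m^4 - 12.373*m^3 + 1.5412*m^2 - 11.2872*m + 5.8016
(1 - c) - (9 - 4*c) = 3*c - 8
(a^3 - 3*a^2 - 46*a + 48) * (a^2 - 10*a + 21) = a^5 - 13*a^4 + 5*a^3 + 445*a^2 - 1446*a + 1008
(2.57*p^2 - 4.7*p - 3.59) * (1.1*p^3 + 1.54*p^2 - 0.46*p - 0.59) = 2.827*p^5 - 1.2122*p^4 - 12.3692*p^3 - 4.8829*p^2 + 4.4244*p + 2.1181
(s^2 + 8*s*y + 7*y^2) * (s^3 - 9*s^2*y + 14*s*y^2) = s^5 - s^4*y - 51*s^3*y^2 + 49*s^2*y^3 + 98*s*y^4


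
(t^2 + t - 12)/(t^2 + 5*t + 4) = (t - 3)/(t + 1)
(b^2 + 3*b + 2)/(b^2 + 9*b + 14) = (b + 1)/(b + 7)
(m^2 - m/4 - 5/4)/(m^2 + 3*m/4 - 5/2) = (m + 1)/(m + 2)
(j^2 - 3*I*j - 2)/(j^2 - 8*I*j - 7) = (j - 2*I)/(j - 7*I)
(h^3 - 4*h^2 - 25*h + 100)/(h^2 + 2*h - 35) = (h^2 + h - 20)/(h + 7)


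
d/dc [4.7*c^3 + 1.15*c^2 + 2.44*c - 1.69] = 14.1*c^2 + 2.3*c + 2.44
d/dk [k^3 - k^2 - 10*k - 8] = 3*k^2 - 2*k - 10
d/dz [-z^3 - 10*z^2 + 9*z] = -3*z^2 - 20*z + 9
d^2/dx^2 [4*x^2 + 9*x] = 8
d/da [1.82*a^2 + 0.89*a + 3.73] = 3.64*a + 0.89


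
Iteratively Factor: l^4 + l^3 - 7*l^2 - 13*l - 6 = (l + 2)*(l^3 - l^2 - 5*l - 3) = (l + 1)*(l + 2)*(l^2 - 2*l - 3) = (l - 3)*(l + 1)*(l + 2)*(l + 1)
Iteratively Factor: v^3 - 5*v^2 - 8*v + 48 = (v - 4)*(v^2 - v - 12) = (v - 4)^2*(v + 3)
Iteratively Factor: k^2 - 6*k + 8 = (k - 4)*(k - 2)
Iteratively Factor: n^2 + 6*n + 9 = (n + 3)*(n + 3)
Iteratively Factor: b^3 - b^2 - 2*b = (b - 2)*(b^2 + b) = (b - 2)*(b + 1)*(b)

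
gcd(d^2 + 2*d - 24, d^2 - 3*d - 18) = 1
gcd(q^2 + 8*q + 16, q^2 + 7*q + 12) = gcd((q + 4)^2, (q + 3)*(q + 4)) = q + 4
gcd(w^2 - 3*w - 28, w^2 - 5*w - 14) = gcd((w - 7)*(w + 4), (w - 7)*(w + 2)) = w - 7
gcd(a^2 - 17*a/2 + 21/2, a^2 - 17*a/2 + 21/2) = a^2 - 17*a/2 + 21/2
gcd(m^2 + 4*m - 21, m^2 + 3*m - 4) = 1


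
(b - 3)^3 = b^3 - 9*b^2 + 27*b - 27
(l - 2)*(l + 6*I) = l^2 - 2*l + 6*I*l - 12*I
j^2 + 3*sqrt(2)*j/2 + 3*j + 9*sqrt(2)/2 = (j + 3)*(j + 3*sqrt(2)/2)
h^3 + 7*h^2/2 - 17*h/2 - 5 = (h - 2)*(h + 1/2)*(h + 5)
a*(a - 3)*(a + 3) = a^3 - 9*a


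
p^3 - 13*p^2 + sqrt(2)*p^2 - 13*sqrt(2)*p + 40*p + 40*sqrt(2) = (p - 8)*(p - 5)*(p + sqrt(2))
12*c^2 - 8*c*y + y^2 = (-6*c + y)*(-2*c + y)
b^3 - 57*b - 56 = (b - 8)*(b + 1)*(b + 7)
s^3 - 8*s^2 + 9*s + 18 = (s - 6)*(s - 3)*(s + 1)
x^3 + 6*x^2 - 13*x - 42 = (x - 3)*(x + 2)*(x + 7)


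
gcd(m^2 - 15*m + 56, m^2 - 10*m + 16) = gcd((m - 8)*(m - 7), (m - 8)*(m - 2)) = m - 8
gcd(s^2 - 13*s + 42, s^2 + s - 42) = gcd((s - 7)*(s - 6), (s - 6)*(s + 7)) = s - 6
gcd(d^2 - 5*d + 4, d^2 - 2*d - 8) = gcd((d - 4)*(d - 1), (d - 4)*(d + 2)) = d - 4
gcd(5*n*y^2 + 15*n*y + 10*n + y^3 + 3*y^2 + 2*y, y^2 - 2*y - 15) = 1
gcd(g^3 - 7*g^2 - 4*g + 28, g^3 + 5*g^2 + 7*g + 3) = 1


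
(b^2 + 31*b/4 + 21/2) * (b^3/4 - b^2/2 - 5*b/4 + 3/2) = b^5/4 + 23*b^4/16 - 5*b^3/2 - 215*b^2/16 - 3*b/2 + 63/4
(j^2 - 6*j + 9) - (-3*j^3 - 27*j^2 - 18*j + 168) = 3*j^3 + 28*j^2 + 12*j - 159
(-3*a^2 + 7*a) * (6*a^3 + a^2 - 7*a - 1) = -18*a^5 + 39*a^4 + 28*a^3 - 46*a^2 - 7*a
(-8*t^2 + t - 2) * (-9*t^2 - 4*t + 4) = 72*t^4 + 23*t^3 - 18*t^2 + 12*t - 8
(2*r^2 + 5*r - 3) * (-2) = -4*r^2 - 10*r + 6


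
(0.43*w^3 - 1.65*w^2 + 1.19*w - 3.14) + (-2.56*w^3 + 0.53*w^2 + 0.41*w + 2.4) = -2.13*w^3 - 1.12*w^2 + 1.6*w - 0.74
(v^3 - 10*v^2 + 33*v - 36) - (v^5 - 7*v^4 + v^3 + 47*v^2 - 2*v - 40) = -v^5 + 7*v^4 - 57*v^2 + 35*v + 4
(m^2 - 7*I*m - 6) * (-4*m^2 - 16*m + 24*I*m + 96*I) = -4*m^4 - 16*m^3 + 52*I*m^3 + 192*m^2 + 208*I*m^2 + 768*m - 144*I*m - 576*I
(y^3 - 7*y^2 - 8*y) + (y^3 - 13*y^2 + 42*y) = 2*y^3 - 20*y^2 + 34*y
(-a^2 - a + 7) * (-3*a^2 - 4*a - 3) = 3*a^4 + 7*a^3 - 14*a^2 - 25*a - 21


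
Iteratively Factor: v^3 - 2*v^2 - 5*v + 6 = (v - 3)*(v^2 + v - 2) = (v - 3)*(v + 2)*(v - 1)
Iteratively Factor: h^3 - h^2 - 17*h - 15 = (h + 3)*(h^2 - 4*h - 5) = (h - 5)*(h + 3)*(h + 1)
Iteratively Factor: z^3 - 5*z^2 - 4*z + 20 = (z - 5)*(z^2 - 4) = (z - 5)*(z + 2)*(z - 2)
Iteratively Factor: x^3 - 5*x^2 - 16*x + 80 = (x + 4)*(x^2 - 9*x + 20) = (x - 5)*(x + 4)*(x - 4)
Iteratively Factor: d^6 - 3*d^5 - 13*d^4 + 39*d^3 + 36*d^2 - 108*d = (d + 3)*(d^5 - 6*d^4 + 5*d^3 + 24*d^2 - 36*d) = d*(d + 3)*(d^4 - 6*d^3 + 5*d^2 + 24*d - 36) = d*(d - 3)*(d + 3)*(d^3 - 3*d^2 - 4*d + 12) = d*(d - 3)*(d + 2)*(d + 3)*(d^2 - 5*d + 6) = d*(d - 3)^2*(d + 2)*(d + 3)*(d - 2)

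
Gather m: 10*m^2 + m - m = 10*m^2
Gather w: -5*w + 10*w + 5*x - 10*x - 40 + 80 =5*w - 5*x + 40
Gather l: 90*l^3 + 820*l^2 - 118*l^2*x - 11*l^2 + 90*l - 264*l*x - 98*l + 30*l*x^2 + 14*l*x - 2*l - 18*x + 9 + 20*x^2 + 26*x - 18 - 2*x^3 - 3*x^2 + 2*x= 90*l^3 + l^2*(809 - 118*x) + l*(30*x^2 - 250*x - 10) - 2*x^3 + 17*x^2 + 10*x - 9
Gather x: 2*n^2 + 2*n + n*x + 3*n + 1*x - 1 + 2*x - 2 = 2*n^2 + 5*n + x*(n + 3) - 3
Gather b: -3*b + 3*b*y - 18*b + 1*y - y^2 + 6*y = b*(3*y - 21) - y^2 + 7*y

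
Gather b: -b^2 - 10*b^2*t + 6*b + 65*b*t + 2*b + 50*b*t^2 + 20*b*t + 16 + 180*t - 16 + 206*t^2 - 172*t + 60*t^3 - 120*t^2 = b^2*(-10*t - 1) + b*(50*t^2 + 85*t + 8) + 60*t^3 + 86*t^2 + 8*t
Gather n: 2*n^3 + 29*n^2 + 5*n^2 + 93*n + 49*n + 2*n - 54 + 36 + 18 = 2*n^3 + 34*n^2 + 144*n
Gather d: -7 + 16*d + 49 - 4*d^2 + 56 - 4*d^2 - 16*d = 98 - 8*d^2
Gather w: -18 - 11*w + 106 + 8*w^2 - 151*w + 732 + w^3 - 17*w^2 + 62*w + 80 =w^3 - 9*w^2 - 100*w + 900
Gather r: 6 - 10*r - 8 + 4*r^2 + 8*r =4*r^2 - 2*r - 2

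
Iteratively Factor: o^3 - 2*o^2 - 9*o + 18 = (o - 3)*(o^2 + o - 6) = (o - 3)*(o - 2)*(o + 3)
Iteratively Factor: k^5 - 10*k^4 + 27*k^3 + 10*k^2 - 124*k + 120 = (k - 3)*(k^4 - 7*k^3 + 6*k^2 + 28*k - 40) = (k - 3)*(k + 2)*(k^3 - 9*k^2 + 24*k - 20) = (k - 3)*(k - 2)*(k + 2)*(k^2 - 7*k + 10) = (k - 3)*(k - 2)^2*(k + 2)*(k - 5)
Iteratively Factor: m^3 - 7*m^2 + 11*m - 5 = (m - 1)*(m^2 - 6*m + 5) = (m - 5)*(m - 1)*(m - 1)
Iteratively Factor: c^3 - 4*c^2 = (c)*(c^2 - 4*c) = c^2*(c - 4)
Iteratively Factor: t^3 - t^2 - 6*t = (t - 3)*(t^2 + 2*t) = (t - 3)*(t + 2)*(t)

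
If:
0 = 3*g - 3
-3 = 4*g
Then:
No Solution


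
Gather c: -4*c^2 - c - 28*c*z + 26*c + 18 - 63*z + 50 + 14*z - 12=-4*c^2 + c*(25 - 28*z) - 49*z + 56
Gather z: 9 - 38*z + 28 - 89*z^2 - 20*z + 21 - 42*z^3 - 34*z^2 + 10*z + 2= -42*z^3 - 123*z^2 - 48*z + 60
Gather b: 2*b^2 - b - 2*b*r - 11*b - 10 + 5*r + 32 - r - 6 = 2*b^2 + b*(-2*r - 12) + 4*r + 16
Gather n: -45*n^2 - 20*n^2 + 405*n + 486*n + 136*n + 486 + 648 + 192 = -65*n^2 + 1027*n + 1326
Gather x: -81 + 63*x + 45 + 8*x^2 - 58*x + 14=8*x^2 + 5*x - 22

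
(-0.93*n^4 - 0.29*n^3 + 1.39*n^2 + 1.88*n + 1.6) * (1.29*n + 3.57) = -1.1997*n^5 - 3.6942*n^4 + 0.7578*n^3 + 7.3875*n^2 + 8.7756*n + 5.712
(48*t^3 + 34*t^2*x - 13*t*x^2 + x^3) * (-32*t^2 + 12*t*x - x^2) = -1536*t^5 - 512*t^4*x + 776*t^3*x^2 - 222*t^2*x^3 + 25*t*x^4 - x^5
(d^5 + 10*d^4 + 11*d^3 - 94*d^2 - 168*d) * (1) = d^5 + 10*d^4 + 11*d^3 - 94*d^2 - 168*d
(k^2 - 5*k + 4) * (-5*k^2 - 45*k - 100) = -5*k^4 - 20*k^3 + 105*k^2 + 320*k - 400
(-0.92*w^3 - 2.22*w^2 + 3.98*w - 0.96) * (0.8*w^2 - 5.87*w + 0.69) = -0.736*w^5 + 3.6244*w^4 + 15.5806*w^3 - 25.6624*w^2 + 8.3814*w - 0.6624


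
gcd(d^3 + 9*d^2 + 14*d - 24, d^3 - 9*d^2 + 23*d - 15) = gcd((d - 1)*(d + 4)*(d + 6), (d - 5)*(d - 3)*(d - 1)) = d - 1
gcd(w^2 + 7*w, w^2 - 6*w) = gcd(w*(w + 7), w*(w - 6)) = w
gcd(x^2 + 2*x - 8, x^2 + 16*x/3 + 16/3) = x + 4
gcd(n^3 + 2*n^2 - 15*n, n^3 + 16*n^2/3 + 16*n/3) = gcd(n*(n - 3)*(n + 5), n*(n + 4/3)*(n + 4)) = n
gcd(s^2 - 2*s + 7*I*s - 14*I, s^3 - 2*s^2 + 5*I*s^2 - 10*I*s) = s - 2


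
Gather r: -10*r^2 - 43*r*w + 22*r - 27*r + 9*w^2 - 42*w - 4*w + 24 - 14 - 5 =-10*r^2 + r*(-43*w - 5) + 9*w^2 - 46*w + 5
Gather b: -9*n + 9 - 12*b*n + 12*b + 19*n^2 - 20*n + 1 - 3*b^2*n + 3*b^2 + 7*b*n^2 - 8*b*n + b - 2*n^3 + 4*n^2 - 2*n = b^2*(3 - 3*n) + b*(7*n^2 - 20*n + 13) - 2*n^3 + 23*n^2 - 31*n + 10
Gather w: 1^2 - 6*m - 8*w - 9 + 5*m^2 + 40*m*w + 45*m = 5*m^2 + 39*m + w*(40*m - 8) - 8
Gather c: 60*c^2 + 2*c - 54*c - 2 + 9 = 60*c^2 - 52*c + 7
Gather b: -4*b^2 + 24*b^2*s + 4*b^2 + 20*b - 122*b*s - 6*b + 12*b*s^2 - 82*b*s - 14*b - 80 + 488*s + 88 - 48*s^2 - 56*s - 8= 24*b^2*s + b*(12*s^2 - 204*s) - 48*s^2 + 432*s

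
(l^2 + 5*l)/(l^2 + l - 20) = l/(l - 4)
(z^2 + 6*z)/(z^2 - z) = (z + 6)/(z - 1)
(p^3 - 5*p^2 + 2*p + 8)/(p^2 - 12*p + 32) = (p^2 - p - 2)/(p - 8)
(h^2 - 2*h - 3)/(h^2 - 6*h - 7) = (h - 3)/(h - 7)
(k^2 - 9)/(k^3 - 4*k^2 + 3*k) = (k + 3)/(k*(k - 1))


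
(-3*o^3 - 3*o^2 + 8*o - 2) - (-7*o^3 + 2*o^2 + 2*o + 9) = 4*o^3 - 5*o^2 + 6*o - 11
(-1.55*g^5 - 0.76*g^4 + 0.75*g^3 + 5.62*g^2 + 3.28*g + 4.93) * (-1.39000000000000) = 2.1545*g^5 + 1.0564*g^4 - 1.0425*g^3 - 7.8118*g^2 - 4.5592*g - 6.8527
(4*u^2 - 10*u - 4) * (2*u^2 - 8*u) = 8*u^4 - 52*u^3 + 72*u^2 + 32*u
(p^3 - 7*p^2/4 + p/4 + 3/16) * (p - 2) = p^4 - 15*p^3/4 + 15*p^2/4 - 5*p/16 - 3/8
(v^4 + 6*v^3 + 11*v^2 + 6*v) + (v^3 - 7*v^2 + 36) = v^4 + 7*v^3 + 4*v^2 + 6*v + 36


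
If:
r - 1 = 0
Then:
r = 1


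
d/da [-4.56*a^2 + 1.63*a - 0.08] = 1.63 - 9.12*a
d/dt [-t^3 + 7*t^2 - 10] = t*(14 - 3*t)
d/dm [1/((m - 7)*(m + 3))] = 2*(2 - m)/(m^4 - 8*m^3 - 26*m^2 + 168*m + 441)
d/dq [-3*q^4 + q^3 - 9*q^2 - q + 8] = -12*q^3 + 3*q^2 - 18*q - 1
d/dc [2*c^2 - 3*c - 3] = 4*c - 3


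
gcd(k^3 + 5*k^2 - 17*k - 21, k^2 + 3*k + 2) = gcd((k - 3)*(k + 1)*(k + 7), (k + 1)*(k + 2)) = k + 1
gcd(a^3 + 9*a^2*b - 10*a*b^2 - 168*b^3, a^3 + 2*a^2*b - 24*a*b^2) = a^2 + 2*a*b - 24*b^2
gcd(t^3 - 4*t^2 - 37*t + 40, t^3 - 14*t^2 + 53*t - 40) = t^2 - 9*t + 8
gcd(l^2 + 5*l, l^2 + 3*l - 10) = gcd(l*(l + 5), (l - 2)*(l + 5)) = l + 5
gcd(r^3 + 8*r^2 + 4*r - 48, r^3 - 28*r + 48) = r^2 + 4*r - 12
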